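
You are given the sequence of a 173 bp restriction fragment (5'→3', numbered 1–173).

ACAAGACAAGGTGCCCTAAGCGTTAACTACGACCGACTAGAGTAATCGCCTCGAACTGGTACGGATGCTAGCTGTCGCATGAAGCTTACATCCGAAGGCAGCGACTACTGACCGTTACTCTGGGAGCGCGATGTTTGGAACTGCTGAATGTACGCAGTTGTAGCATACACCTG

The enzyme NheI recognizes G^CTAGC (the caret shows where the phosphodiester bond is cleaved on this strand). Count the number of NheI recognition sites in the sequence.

GCTAGC occurs starting at position 67.
NheI cuts at 1 site.

1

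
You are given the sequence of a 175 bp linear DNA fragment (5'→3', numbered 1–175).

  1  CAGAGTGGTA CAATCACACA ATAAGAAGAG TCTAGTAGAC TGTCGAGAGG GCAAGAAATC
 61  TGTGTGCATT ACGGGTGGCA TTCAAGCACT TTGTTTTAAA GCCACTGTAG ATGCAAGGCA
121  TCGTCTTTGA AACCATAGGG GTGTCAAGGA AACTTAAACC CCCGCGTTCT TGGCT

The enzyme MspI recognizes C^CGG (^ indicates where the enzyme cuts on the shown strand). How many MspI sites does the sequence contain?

No occurrence of CCGG is present in the sequence.
MspI does not cut: 0 sites.

0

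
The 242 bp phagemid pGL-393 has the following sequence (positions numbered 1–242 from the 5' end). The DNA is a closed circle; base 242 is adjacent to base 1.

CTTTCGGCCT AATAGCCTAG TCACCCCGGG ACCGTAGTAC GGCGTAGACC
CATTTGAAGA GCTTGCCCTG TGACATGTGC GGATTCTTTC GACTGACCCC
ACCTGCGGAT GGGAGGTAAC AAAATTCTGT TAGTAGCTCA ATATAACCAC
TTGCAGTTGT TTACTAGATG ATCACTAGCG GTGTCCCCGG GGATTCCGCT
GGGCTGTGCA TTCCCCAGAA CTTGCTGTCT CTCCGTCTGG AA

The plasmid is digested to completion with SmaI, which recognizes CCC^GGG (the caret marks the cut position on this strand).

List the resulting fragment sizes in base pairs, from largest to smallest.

161, 81 bp

SmaI sites (CCCGGG) start at positions 25, 186.
SmaI cuts after base 3 of each site, so after positions 27, 188.
Circular molecule, 2 cuts → 2 fragments:
  28–188 → 161 bp
  189–242 then 1–27 → 54 + 27 = 81 bp
Sorted largest to smallest: 161, 81 bp.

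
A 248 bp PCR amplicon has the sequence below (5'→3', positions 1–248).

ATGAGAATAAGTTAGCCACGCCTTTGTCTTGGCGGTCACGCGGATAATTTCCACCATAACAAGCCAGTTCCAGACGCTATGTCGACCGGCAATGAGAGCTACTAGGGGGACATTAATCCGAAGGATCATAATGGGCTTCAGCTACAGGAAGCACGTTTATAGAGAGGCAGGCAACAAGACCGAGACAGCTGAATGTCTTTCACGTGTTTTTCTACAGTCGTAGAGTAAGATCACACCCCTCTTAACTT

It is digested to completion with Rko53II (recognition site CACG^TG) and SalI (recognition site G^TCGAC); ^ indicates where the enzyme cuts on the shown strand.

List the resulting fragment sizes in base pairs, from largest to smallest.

The Rko53II site (CACGTG) starts at position 201.
Rko53II cuts after base 4 of each site, so after position 204.
The SalI site (GTCGAC) starts at position 81.
SalI cuts after the first base of each site, so after position 81.
Combined cut positions: 81, 204.
Linear molecule, 2 cuts → 3 fragments:
  1–81 → 81 bp
  82–204 → 123 bp
  205–248 → 44 bp
Sorted largest to smallest: 123, 81, 44 bp.

123, 81, 44 bp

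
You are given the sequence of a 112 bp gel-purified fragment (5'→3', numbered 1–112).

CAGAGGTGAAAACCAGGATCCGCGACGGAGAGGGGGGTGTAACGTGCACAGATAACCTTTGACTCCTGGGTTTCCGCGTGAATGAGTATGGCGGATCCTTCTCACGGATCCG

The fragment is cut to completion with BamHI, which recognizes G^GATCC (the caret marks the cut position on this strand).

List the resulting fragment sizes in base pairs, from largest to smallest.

77, 16, 13, 6 bp

BamHI sites (GGATCC) start at positions 16, 93, 106.
BamHI cuts after the first base of each site, so after positions 16, 93, 106.
Linear molecule, 3 cuts → 4 fragments:
  1–16 → 16 bp
  17–93 → 77 bp
  94–106 → 13 bp
  107–112 → 6 bp
Sorted largest to smallest: 77, 16, 13, 6 bp.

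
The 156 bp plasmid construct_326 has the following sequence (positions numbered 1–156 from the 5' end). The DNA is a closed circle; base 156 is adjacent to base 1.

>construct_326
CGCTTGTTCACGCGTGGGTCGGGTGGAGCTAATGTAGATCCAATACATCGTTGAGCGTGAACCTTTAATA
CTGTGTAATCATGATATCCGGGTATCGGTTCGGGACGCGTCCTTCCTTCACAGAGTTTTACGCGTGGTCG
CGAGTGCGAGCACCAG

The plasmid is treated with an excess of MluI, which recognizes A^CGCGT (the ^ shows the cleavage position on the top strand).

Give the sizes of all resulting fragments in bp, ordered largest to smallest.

MluI sites (ACGCGT) start at positions 10, 105, 130.
MluI cuts after the first base of each site, so after positions 10, 105, 130.
Circular molecule, 3 cuts → 3 fragments:
  11–105 → 95 bp
  106–130 → 25 bp
  131–156 then 1–10 → 26 + 10 = 36 bp
Sorted largest to smallest: 95, 36, 25 bp.

95, 36, 25 bp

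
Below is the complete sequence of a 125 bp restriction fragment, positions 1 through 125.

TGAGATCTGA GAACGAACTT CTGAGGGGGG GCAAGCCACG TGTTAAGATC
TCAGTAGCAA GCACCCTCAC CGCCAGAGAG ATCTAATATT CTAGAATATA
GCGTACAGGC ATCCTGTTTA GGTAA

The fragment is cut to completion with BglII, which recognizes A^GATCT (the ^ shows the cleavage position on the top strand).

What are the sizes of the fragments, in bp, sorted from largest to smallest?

46, 43, 33, 3 bp

BglII sites (AGATCT) start at positions 3, 46, 79.
BglII cuts after the first base of each site, so after positions 3, 46, 79.
Linear molecule, 3 cuts → 4 fragments:
  1–3 → 3 bp
  4–46 → 43 bp
  47–79 → 33 bp
  80–125 → 46 bp
Sorted largest to smallest: 46, 43, 33, 3 bp.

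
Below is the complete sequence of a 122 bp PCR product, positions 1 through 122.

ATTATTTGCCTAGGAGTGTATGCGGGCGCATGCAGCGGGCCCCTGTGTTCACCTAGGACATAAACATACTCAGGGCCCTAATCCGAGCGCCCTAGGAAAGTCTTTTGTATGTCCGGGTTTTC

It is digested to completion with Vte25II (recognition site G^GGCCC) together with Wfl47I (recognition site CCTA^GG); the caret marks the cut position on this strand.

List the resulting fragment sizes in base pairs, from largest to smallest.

28, 25, 21, 18, 18, 12 bp

Vte25II sites (GGGCCC) start at positions 37, 73.
Vte25II cuts after the first base of each site, so after positions 37, 73.
Wfl47I sites (CCTAGG) start at positions 9, 52, 91.
Wfl47I cuts after base 4 of each site, so after positions 12, 55, 94.
Combined cut positions: 12, 37, 55, 73, 94.
Linear molecule, 5 cuts → 6 fragments:
  1–12 → 12 bp
  13–37 → 25 bp
  38–55 → 18 bp
  56–73 → 18 bp
  74–94 → 21 bp
  95–122 → 28 bp
Sorted largest to smallest: 28, 25, 21, 18, 18, 12 bp.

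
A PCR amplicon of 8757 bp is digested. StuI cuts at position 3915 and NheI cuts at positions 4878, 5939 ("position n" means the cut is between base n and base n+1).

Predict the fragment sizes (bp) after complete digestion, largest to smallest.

3915, 2818, 1061, 963 bp

Combined cut positions (sorted): 3915, 4878, 5939.
Linear molecule, 3 cuts → 4 fragments:
  3915 − 0 = 3915 bp
  4878 − 3915 = 963 bp
  5939 − 4878 = 1061 bp
  8757 − 5939 = 2818 bp
Sorted largest to smallest: 3915, 2818, 1061, 963 bp.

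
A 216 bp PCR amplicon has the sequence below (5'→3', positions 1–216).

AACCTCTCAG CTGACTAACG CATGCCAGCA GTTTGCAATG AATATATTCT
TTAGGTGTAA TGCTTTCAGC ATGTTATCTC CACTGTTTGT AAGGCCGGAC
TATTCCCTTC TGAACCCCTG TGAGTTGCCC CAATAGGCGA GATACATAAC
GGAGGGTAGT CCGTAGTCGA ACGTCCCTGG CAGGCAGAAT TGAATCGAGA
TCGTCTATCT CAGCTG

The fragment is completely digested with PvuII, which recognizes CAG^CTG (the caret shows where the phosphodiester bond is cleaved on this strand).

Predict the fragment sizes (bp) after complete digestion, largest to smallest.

PvuII sites (CAGCTG) start at positions 8, 211.
PvuII cuts after base 3 of each site, so after positions 10, 213.
Linear molecule, 2 cuts → 3 fragments:
  1–10 → 10 bp
  11–213 → 203 bp
  214–216 → 3 bp
Sorted largest to smallest: 203, 10, 3 bp.

203, 10, 3 bp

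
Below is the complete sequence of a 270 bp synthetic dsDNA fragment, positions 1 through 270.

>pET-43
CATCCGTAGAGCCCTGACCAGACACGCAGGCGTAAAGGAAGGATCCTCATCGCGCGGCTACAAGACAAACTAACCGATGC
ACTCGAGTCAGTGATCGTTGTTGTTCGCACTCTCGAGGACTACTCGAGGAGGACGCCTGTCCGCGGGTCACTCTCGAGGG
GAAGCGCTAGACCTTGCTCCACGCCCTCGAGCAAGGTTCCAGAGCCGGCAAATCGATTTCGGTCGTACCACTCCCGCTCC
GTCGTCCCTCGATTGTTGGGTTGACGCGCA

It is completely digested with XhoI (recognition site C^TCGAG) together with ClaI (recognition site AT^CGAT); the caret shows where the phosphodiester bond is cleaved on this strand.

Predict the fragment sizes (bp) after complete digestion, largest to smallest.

82, 57, 33, 30, 30, 27, 11 bp

XhoI sites (CTCGAG) start at positions 82, 112, 123, 153, 186.
XhoI cuts after the first base of each site, so after positions 82, 112, 123, 153, 186.
The ClaI site (ATCGAT) starts at position 212.
ClaI cuts after base 2 of each site, so after position 213.
Combined cut positions: 82, 112, 123, 153, 186, 213.
Linear molecule, 6 cuts → 7 fragments:
  1–82 → 82 bp
  83–112 → 30 bp
  113–123 → 11 bp
  124–153 → 30 bp
  154–186 → 33 bp
  187–213 → 27 bp
  214–270 → 57 bp
Sorted largest to smallest: 82, 57, 33, 30, 30, 27, 11 bp.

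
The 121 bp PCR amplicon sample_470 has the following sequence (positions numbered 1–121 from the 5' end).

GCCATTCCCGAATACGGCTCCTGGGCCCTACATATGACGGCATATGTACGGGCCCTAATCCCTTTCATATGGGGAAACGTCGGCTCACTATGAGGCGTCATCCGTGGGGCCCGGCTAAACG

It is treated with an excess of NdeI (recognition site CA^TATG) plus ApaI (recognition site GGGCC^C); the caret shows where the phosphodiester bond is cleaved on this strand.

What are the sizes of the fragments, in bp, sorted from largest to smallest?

NdeI sites (CATATG) start at positions 31, 41, 66.
NdeI cuts after base 2 of each site, so after positions 32, 42, 67.
ApaI sites (GGGCCC) start at positions 23, 50, 107.
ApaI cuts after base 5 of each site (before the last base), so after positions 27, 54, 111.
Combined cut positions: 27, 32, 42, 54, 67, 111.
Linear molecule, 6 cuts → 7 fragments:
  1–27 → 27 bp
  28–32 → 5 bp
  33–42 → 10 bp
  43–54 → 12 bp
  55–67 → 13 bp
  68–111 → 44 bp
  112–121 → 10 bp
Sorted largest to smallest: 44, 27, 13, 12, 10, 10, 5 bp.

44, 27, 13, 12, 10, 10, 5 bp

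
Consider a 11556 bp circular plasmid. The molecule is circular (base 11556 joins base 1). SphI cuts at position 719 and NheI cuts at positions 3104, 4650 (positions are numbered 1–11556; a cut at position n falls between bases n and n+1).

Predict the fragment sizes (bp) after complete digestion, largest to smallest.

7625, 2385, 1546 bp

Combined cut positions (sorted): 719, 3104, 4650.
Circular molecule, 3 cuts → 3 fragments:
  3104 − 719 = 2385 bp
  4650 − 3104 = 1546 bp
  wrap: 11556 − 4650 + 719 = 7625 bp
Sorted largest to smallest: 7625, 2385, 1546 bp.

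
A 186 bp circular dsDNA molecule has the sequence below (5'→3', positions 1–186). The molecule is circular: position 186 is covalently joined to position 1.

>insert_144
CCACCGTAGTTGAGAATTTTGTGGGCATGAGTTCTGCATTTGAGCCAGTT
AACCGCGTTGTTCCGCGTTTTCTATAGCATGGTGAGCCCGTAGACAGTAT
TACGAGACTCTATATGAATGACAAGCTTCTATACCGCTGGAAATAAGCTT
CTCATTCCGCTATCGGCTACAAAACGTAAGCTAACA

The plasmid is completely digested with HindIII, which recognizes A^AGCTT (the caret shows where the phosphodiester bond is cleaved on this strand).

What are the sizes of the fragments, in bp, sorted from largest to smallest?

164, 22 bp

HindIII sites (AAGCTT) start at positions 123, 145.
HindIII cuts after the first base of each site, so after positions 123, 145.
Circular molecule, 2 cuts → 2 fragments:
  124–145 → 22 bp
  146–186 then 1–123 → 41 + 123 = 164 bp
Sorted largest to smallest: 164, 22 bp.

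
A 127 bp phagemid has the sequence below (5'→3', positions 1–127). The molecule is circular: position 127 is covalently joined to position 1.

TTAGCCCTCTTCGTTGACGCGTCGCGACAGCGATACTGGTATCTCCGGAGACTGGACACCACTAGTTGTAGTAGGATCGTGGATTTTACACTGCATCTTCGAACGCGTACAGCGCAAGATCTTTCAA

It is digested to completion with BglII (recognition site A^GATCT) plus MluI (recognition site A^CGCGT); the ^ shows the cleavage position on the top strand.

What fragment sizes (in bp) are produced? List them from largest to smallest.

86, 27, 14 bp

The BglII site (AGATCT) starts at position 117.
BglII cuts after the first base of each site, so after position 117.
MluI sites (ACGCGT) start at positions 17, 103.
MluI cuts after the first base of each site, so after positions 17, 103.
Combined cut positions: 17, 103, 117.
Circular molecule, 3 cuts → 3 fragments:
  18–103 → 86 bp
  104–117 → 14 bp
  118–127 then 1–17 → 10 + 17 = 27 bp
Sorted largest to smallest: 86, 27, 14 bp.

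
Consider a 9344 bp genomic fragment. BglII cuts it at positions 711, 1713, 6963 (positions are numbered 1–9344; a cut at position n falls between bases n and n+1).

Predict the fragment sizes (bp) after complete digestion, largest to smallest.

Linear molecule, 3 cuts → 4 fragments:
  711 − 0 = 711 bp
  1713 − 711 = 1002 bp
  6963 − 1713 = 5250 bp
  9344 − 6963 = 2381 bp
Sorted largest to smallest: 5250, 2381, 1002, 711 bp.

5250, 2381, 1002, 711 bp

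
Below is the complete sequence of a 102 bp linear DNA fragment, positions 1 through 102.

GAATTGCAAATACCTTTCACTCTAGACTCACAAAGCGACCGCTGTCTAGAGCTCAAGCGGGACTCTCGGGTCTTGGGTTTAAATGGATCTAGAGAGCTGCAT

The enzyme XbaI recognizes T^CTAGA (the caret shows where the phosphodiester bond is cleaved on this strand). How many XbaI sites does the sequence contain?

3

TCTAGA occurs starting at positions 21, 45, 88.
XbaI cuts at 3 sites.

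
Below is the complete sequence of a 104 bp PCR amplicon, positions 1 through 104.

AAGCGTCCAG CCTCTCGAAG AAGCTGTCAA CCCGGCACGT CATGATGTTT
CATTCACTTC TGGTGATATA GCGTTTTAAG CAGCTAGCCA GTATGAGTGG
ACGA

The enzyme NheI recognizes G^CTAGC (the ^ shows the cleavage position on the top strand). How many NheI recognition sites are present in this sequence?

1

GCTAGC occurs starting at position 83.
NheI cuts at 1 site.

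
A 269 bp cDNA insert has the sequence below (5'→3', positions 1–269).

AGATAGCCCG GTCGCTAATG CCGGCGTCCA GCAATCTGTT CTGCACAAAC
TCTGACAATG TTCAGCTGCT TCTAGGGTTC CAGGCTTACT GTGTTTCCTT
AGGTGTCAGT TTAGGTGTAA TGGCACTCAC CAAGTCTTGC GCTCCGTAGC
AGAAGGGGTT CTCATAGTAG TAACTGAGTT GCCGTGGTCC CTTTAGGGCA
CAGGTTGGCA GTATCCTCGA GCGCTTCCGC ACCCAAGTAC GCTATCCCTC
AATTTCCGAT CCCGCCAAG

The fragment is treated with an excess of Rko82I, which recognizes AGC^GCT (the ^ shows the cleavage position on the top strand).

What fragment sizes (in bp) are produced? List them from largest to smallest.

222, 47 bp

The Rko82I site (AGCGCT) starts at position 220.
Rko82I cuts after base 3 of each site, so after position 222.
Linear molecule, 1 cut → 2 fragments:
  1–222 → 222 bp
  223–269 → 47 bp
Sorted largest to smallest: 222, 47 bp.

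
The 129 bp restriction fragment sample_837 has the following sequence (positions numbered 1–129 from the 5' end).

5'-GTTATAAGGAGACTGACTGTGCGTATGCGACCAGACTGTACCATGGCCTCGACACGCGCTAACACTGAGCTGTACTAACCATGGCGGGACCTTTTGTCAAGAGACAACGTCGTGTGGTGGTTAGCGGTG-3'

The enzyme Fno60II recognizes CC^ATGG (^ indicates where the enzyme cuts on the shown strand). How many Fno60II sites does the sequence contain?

2

CCATGG occurs starting at positions 41, 79.
Fno60II cuts at 2 sites.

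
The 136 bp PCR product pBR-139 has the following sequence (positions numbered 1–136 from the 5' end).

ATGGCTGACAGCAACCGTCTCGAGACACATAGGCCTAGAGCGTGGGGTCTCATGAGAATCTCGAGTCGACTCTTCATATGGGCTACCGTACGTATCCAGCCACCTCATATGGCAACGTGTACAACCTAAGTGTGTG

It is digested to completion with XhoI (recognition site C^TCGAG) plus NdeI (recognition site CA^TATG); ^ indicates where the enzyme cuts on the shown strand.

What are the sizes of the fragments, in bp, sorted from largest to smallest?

41, 31, 29, 19, 16 bp

XhoI sites (CTCGAG) start at positions 19, 60.
XhoI cuts after the first base of each site, so after positions 19, 60.
NdeI sites (CATATG) start at positions 75, 106.
NdeI cuts after base 2 of each site, so after positions 76, 107.
Combined cut positions: 19, 60, 76, 107.
Linear molecule, 4 cuts → 5 fragments:
  1–19 → 19 bp
  20–60 → 41 bp
  61–76 → 16 bp
  77–107 → 31 bp
  108–136 → 29 bp
Sorted largest to smallest: 41, 31, 29, 19, 16 bp.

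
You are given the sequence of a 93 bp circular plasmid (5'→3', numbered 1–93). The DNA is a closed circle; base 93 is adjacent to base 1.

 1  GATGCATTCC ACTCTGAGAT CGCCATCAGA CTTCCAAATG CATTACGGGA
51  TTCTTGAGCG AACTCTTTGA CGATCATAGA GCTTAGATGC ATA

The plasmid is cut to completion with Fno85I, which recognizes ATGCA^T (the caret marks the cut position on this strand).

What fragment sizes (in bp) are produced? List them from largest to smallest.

49, 36, 8 bp

Fno85I sites (ATGCAT) start at positions 2, 38, 87.
Fno85I cuts after base 5 of each site (before the last base), so after positions 6, 42, 91.
Circular molecule, 3 cuts → 3 fragments:
  7–42 → 36 bp
  43–91 → 49 bp
  92–93 then 1–6 → 2 + 6 = 8 bp
Sorted largest to smallest: 49, 36, 8 bp.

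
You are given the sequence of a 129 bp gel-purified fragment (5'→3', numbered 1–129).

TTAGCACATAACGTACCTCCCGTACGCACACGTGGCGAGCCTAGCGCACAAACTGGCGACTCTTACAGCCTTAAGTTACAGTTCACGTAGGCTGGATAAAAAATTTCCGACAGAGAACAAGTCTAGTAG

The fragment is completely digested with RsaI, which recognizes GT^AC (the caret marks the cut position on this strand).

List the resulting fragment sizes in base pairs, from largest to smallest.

RsaI sites (GTAC) start at positions 13, 22.
RsaI cuts after base 2 of each site, so after positions 14, 23.
Linear molecule, 2 cuts → 3 fragments:
  1–14 → 14 bp
  15–23 → 9 bp
  24–129 → 106 bp
Sorted largest to smallest: 106, 14, 9 bp.

106, 14, 9 bp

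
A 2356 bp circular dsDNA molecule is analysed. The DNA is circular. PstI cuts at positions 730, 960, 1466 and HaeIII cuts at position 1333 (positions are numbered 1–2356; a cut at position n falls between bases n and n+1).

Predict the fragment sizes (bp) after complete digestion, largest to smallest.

Combined cut positions (sorted): 730, 960, 1333, 1466.
Circular molecule, 4 cuts → 4 fragments:
  960 − 730 = 230 bp
  1333 − 960 = 373 bp
  1466 − 1333 = 133 bp
  wrap: 2356 − 1466 + 730 = 1620 bp
Sorted largest to smallest: 1620, 373, 230, 133 bp.

1620, 373, 230, 133 bp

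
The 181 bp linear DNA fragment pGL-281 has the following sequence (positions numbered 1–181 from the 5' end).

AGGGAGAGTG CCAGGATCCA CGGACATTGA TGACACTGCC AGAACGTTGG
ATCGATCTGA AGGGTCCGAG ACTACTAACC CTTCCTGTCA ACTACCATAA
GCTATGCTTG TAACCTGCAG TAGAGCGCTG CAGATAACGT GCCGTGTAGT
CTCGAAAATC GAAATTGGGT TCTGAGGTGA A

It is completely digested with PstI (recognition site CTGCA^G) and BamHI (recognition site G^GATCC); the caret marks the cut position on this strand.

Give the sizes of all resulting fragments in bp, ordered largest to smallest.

105, 49, 14, 13 bp

PstI sites (CTGCAG) start at positions 115, 128.
PstI cuts after base 5 of each site (before the last base), so after positions 119, 132.
The BamHI site (GGATCC) starts at position 14.
BamHI cuts after the first base of each site, so after position 14.
Combined cut positions: 14, 119, 132.
Linear molecule, 3 cuts → 4 fragments:
  1–14 → 14 bp
  15–119 → 105 bp
  120–132 → 13 bp
  133–181 → 49 bp
Sorted largest to smallest: 105, 49, 14, 13 bp.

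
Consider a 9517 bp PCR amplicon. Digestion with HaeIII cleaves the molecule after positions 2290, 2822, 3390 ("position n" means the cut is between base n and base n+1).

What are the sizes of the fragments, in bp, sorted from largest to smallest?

6127, 2290, 568, 532 bp

Linear molecule, 3 cuts → 4 fragments:
  2290 − 0 = 2290 bp
  2822 − 2290 = 532 bp
  3390 − 2822 = 568 bp
  9517 − 3390 = 6127 bp
Sorted largest to smallest: 6127, 2290, 568, 532 bp.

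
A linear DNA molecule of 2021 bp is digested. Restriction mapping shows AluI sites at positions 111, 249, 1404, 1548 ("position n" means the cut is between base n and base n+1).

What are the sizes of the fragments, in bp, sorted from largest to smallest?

1155, 473, 144, 138, 111 bp

Linear molecule, 4 cuts → 5 fragments:
  111 − 0 = 111 bp
  249 − 111 = 138 bp
  1404 − 249 = 1155 bp
  1548 − 1404 = 144 bp
  2021 − 1548 = 473 bp
Sorted largest to smallest: 1155, 473, 144, 138, 111 bp.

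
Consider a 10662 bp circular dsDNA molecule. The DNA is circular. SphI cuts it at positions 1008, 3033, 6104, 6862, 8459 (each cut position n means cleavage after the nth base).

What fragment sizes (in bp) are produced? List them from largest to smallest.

3211, 3071, 2025, 1597, 758 bp

Circular molecule, 5 cuts → 5 fragments:
  3033 − 1008 = 2025 bp
  6104 − 3033 = 3071 bp
  6862 − 6104 = 758 bp
  8459 − 6862 = 1597 bp
  wrap: 10662 − 8459 + 1008 = 3211 bp
Sorted largest to smallest: 3211, 3071, 2025, 1597, 758 bp.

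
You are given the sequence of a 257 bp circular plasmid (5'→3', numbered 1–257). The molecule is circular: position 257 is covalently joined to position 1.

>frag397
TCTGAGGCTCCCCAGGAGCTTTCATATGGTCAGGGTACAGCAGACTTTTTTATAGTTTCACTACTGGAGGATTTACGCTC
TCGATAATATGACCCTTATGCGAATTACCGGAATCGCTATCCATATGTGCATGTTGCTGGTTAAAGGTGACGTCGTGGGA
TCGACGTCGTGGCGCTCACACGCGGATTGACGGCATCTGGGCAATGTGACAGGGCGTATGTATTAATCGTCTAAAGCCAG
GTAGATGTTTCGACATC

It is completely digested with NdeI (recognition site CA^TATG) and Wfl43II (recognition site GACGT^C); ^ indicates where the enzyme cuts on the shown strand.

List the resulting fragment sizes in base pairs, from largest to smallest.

NdeI sites (CATATG) start at positions 23, 122.
NdeI cuts after base 2 of each site, so after positions 24, 123.
Wfl43II sites (GACGTC) start at positions 149, 163.
Wfl43II cuts after base 5 of each site (before the last base), so after positions 153, 167.
Combined cut positions: 24, 123, 153, 167.
Circular molecule, 4 cuts → 4 fragments:
  25–123 → 99 bp
  124–153 → 30 bp
  154–167 → 14 bp
  168–257 then 1–24 → 90 + 24 = 114 bp
Sorted largest to smallest: 114, 99, 30, 14 bp.

114, 99, 30, 14 bp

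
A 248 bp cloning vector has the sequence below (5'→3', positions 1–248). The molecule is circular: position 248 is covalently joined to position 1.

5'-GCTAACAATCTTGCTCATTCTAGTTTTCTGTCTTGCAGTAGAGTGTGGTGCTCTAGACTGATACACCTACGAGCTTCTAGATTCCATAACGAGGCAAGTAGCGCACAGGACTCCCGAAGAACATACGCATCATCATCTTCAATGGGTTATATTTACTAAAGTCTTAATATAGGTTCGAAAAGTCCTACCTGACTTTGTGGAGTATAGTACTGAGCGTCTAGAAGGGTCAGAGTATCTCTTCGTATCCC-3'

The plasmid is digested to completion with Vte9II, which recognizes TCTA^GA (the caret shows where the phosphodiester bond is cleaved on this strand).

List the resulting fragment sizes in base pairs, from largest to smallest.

141, 83, 24 bp

Vte9II sites (TCTAGA) start at positions 52, 76, 217.
Vte9II cuts after base 4 of each site, so after positions 55, 79, 220.
Circular molecule, 3 cuts → 3 fragments:
  56–79 → 24 bp
  80–220 → 141 bp
  221–248 then 1–55 → 28 + 55 = 83 bp
Sorted largest to smallest: 141, 83, 24 bp.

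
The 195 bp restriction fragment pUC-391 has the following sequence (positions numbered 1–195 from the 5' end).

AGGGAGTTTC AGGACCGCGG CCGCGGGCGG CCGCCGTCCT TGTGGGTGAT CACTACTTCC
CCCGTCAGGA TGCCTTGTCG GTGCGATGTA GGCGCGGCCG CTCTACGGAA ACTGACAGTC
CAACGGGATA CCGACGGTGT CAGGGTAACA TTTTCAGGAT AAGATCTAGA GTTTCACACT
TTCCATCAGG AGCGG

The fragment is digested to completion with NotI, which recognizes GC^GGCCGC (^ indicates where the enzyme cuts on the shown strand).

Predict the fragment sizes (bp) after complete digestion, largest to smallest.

NotI sites (GCGGCCGC) start at positions 17, 27, 94.
NotI cuts after base 2 of each site, so after positions 18, 28, 95.
Linear molecule, 3 cuts → 4 fragments:
  1–18 → 18 bp
  19–28 → 10 bp
  29–95 → 67 bp
  96–195 → 100 bp
Sorted largest to smallest: 100, 67, 18, 10 bp.

100, 67, 18, 10 bp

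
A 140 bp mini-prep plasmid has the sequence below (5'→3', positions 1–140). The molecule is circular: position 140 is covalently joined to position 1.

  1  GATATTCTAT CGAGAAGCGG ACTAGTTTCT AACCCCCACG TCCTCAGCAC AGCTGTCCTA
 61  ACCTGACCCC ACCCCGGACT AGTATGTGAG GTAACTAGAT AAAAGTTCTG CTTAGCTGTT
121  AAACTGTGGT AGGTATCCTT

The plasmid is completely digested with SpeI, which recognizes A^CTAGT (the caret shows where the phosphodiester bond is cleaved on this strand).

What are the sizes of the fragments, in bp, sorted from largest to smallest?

83, 57 bp

SpeI sites (ACTAGT) start at positions 21, 78.
SpeI cuts after the first base of each site, so after positions 21, 78.
Circular molecule, 2 cuts → 2 fragments:
  22–78 → 57 bp
  79–140 then 1–21 → 62 + 21 = 83 bp
Sorted largest to smallest: 83, 57 bp.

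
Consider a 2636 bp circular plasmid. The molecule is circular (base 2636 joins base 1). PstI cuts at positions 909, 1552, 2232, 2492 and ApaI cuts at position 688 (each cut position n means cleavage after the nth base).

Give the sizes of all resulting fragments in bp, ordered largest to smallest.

Combined cut positions (sorted): 688, 909, 1552, 2232, 2492.
Circular molecule, 5 cuts → 5 fragments:
  909 − 688 = 221 bp
  1552 − 909 = 643 bp
  2232 − 1552 = 680 bp
  2492 − 2232 = 260 bp
  wrap: 2636 − 2492 + 688 = 832 bp
Sorted largest to smallest: 832, 680, 643, 260, 221 bp.

832, 680, 643, 260, 221 bp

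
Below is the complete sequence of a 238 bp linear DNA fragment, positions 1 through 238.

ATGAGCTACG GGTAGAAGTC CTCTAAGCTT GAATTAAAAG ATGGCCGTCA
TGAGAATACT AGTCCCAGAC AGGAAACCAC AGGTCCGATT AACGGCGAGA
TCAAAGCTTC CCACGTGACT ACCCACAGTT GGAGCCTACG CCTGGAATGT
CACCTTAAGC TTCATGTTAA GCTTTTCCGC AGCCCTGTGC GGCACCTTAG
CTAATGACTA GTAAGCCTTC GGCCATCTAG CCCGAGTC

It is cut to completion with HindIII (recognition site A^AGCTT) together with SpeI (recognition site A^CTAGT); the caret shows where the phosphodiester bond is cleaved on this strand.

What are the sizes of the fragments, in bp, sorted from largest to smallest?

53, 46, 38, 33, 31, 25, 12 bp

HindIII sites (AAGCTT) start at positions 25, 104, 157, 169.
HindIII cuts after the first base of each site, so after positions 25, 104, 157, 169.
SpeI sites (ACTAGT) start at positions 58, 207.
SpeI cuts after the first base of each site, so after positions 58, 207.
Combined cut positions: 25, 58, 104, 157, 169, 207.
Linear molecule, 6 cuts → 7 fragments:
  1–25 → 25 bp
  26–58 → 33 bp
  59–104 → 46 bp
  105–157 → 53 bp
  158–169 → 12 bp
  170–207 → 38 bp
  208–238 → 31 bp
Sorted largest to smallest: 53, 46, 38, 33, 31, 25, 12 bp.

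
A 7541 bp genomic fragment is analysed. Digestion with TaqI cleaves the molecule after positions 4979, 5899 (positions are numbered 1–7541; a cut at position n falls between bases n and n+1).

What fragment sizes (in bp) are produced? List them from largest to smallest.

4979, 1642, 920 bp

Linear molecule, 2 cuts → 3 fragments:
  4979 − 0 = 4979 bp
  5899 − 4979 = 920 bp
  7541 − 5899 = 1642 bp
Sorted largest to smallest: 4979, 1642, 920 bp.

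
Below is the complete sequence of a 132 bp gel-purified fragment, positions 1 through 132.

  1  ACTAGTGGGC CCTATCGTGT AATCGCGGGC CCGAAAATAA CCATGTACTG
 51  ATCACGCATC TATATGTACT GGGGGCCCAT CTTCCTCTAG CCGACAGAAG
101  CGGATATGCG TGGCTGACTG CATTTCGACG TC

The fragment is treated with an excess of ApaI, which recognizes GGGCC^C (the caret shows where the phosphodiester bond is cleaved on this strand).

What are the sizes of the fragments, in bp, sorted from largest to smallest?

ApaI sites (GGGCCC) start at positions 7, 27, 73.
ApaI cuts after base 5 of each site (before the last base), so after positions 11, 31, 77.
Linear molecule, 3 cuts → 4 fragments:
  1–11 → 11 bp
  12–31 → 20 bp
  32–77 → 46 bp
  78–132 → 55 bp
Sorted largest to smallest: 55, 46, 20, 11 bp.

55, 46, 20, 11 bp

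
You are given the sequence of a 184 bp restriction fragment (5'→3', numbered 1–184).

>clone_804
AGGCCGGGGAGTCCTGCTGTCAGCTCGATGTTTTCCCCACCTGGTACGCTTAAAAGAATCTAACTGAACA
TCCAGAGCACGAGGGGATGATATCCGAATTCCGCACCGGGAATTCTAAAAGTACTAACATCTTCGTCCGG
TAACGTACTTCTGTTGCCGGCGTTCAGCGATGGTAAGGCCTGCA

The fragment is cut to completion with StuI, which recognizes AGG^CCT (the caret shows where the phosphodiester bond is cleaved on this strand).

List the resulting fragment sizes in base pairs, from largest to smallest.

The StuI site (AGGCCT) starts at position 176.
StuI cuts after base 3 of each site, so after position 178.
Linear molecule, 1 cut → 2 fragments:
  1–178 → 178 bp
  179–184 → 6 bp
Sorted largest to smallest: 178, 6 bp.

178, 6 bp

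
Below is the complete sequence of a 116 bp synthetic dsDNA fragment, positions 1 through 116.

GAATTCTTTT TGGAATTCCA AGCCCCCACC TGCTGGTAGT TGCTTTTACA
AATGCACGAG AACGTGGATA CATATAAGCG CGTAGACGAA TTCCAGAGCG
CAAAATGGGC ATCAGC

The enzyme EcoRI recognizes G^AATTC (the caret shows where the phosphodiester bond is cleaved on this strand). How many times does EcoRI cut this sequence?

GAATTC occurs starting at positions 1, 13, 88.
EcoRI cuts at 3 sites.

3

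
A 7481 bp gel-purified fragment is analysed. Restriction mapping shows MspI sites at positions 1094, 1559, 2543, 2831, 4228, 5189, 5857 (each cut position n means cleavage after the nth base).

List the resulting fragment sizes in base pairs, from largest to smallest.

1624, 1397, 1094, 984, 961, 668, 465, 288 bp

Linear molecule, 7 cuts → 8 fragments:
  1094 − 0 = 1094 bp
  1559 − 1094 = 465 bp
  2543 − 1559 = 984 bp
  2831 − 2543 = 288 bp
  4228 − 2831 = 1397 bp
  5189 − 4228 = 961 bp
  5857 − 5189 = 668 bp
  7481 − 5857 = 1624 bp
Sorted largest to smallest: 1624, 1397, 1094, 984, 961, 668, 465, 288 bp.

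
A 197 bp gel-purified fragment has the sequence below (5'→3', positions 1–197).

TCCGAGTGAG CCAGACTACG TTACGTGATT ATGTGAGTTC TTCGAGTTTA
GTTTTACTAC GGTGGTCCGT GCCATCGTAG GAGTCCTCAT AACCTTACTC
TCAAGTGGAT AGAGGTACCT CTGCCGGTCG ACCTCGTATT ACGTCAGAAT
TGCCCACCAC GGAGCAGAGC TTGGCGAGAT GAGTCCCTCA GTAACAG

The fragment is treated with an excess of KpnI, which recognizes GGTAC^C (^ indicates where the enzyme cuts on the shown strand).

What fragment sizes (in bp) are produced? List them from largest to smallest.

The KpnI site (GGTACC) starts at position 114.
KpnI cuts after base 5 of each site (before the last base), so after position 118.
Linear molecule, 1 cut → 2 fragments:
  1–118 → 118 bp
  119–197 → 79 bp
Sorted largest to smallest: 118, 79 bp.

118, 79 bp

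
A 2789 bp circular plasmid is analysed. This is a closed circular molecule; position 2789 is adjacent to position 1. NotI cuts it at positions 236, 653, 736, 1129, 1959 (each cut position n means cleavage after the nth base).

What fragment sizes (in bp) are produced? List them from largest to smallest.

Circular molecule, 5 cuts → 5 fragments:
  653 − 236 = 417 bp
  736 − 653 = 83 bp
  1129 − 736 = 393 bp
  1959 − 1129 = 830 bp
  wrap: 2789 − 1959 + 236 = 1066 bp
Sorted largest to smallest: 1066, 830, 417, 393, 83 bp.

1066, 830, 417, 393, 83 bp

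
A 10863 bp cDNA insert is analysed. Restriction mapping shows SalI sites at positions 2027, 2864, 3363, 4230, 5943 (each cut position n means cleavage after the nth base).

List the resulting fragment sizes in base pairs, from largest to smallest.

Linear molecule, 5 cuts → 6 fragments:
  2027 − 0 = 2027 bp
  2864 − 2027 = 837 bp
  3363 − 2864 = 499 bp
  4230 − 3363 = 867 bp
  5943 − 4230 = 1713 bp
  10863 − 5943 = 4920 bp
Sorted largest to smallest: 4920, 2027, 1713, 867, 837, 499 bp.

4920, 2027, 1713, 867, 837, 499 bp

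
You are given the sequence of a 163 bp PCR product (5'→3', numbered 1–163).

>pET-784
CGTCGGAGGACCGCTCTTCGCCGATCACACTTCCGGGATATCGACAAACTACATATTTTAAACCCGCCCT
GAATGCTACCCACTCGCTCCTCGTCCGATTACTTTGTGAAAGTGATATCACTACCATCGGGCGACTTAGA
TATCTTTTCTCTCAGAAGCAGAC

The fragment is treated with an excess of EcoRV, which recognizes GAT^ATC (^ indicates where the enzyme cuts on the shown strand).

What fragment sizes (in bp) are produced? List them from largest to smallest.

EcoRV sites (GATATC) start at positions 37, 114, 139.
EcoRV cuts after base 3 of each site, so after positions 39, 116, 141.
Linear molecule, 3 cuts → 4 fragments:
  1–39 → 39 bp
  40–116 → 77 bp
  117–141 → 25 bp
  142–163 → 22 bp
Sorted largest to smallest: 77, 39, 25, 22 bp.

77, 39, 25, 22 bp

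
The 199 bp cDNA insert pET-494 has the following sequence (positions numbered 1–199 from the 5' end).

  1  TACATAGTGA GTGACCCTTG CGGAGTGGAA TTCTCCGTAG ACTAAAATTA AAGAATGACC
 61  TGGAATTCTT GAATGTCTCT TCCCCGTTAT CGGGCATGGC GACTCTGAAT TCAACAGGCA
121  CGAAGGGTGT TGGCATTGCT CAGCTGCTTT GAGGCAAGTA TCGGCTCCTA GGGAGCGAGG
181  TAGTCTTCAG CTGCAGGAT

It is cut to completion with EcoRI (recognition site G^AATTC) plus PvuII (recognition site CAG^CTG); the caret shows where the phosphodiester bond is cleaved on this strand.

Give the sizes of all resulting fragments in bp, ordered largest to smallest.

EcoRI sites (GAATTC) start at positions 28, 63, 107.
EcoRI cuts after the first base of each site, so after positions 28, 63, 107.
PvuII sites (CAGCTG) start at positions 141, 188.
PvuII cuts after base 3 of each site, so after positions 143, 190.
Combined cut positions: 28, 63, 107, 143, 190.
Linear molecule, 5 cuts → 6 fragments:
  1–28 → 28 bp
  29–63 → 35 bp
  64–107 → 44 bp
  108–143 → 36 bp
  144–190 → 47 bp
  191–199 → 9 bp
Sorted largest to smallest: 47, 44, 36, 35, 28, 9 bp.

47, 44, 36, 35, 28, 9 bp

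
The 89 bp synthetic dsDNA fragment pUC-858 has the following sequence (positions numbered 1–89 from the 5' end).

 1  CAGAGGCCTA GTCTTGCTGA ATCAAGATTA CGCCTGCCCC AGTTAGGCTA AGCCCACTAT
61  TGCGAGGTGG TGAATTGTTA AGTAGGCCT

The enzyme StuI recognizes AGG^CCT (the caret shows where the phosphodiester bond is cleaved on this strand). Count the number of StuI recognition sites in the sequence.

2

AGGCCT occurs starting at positions 4, 84.
StuI cuts at 2 sites.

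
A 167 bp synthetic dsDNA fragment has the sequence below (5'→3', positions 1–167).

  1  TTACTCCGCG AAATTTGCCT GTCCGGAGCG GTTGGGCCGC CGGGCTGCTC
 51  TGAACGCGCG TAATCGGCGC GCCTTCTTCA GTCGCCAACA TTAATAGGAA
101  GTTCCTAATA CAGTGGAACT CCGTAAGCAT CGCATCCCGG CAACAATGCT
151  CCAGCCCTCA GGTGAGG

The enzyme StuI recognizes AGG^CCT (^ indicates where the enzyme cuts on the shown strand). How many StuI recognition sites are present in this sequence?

0

No occurrence of AGGCCT is present in the sequence.
StuI does not cut: 0 sites.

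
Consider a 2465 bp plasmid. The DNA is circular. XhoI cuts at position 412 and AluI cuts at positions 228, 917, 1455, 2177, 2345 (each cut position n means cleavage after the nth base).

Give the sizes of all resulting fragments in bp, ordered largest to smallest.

Combined cut positions (sorted): 228, 412, 917, 1455, 2177, 2345.
Circular molecule, 6 cuts → 6 fragments:
  412 − 228 = 184 bp
  917 − 412 = 505 bp
  1455 − 917 = 538 bp
  2177 − 1455 = 722 bp
  2345 − 2177 = 168 bp
  wrap: 2465 − 2345 + 228 = 348 bp
Sorted largest to smallest: 722, 538, 505, 348, 184, 168 bp.

722, 538, 505, 348, 184, 168 bp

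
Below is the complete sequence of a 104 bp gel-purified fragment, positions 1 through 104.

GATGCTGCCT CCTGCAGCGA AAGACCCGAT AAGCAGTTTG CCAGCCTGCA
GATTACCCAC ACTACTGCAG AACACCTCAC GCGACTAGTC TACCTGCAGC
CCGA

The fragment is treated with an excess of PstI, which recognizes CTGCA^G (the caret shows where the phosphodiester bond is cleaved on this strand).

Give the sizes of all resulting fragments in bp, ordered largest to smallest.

34, 29, 19, 16, 6 bp

PstI sites (CTGCAG) start at positions 12, 46, 65, 94.
PstI cuts after base 5 of each site (before the last base), so after positions 16, 50, 69, 98.
Linear molecule, 4 cuts → 5 fragments:
  1–16 → 16 bp
  17–50 → 34 bp
  51–69 → 19 bp
  70–98 → 29 bp
  99–104 → 6 bp
Sorted largest to smallest: 34, 29, 19, 16, 6 bp.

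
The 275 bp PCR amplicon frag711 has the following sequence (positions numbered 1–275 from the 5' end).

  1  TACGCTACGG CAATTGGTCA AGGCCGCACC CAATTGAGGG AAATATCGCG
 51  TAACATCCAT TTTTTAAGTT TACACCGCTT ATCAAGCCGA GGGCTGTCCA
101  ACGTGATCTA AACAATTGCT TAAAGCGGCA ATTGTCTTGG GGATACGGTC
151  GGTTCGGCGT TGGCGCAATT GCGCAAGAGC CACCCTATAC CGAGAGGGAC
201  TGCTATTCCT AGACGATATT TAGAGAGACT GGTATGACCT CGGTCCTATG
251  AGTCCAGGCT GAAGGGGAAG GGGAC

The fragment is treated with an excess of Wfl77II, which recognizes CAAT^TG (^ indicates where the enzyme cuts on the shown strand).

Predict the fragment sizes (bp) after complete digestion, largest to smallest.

Wfl77II sites (CAATTG) start at positions 11, 31, 113, 129, 166.
Wfl77II cuts after base 4 of each site, so after positions 14, 34, 116, 132, 169.
Linear molecule, 5 cuts → 6 fragments:
  1–14 → 14 bp
  15–34 → 20 bp
  35–116 → 82 bp
  117–132 → 16 bp
  133–169 → 37 bp
  170–275 → 106 bp
Sorted largest to smallest: 106, 82, 37, 20, 16, 14 bp.

106, 82, 37, 20, 16, 14 bp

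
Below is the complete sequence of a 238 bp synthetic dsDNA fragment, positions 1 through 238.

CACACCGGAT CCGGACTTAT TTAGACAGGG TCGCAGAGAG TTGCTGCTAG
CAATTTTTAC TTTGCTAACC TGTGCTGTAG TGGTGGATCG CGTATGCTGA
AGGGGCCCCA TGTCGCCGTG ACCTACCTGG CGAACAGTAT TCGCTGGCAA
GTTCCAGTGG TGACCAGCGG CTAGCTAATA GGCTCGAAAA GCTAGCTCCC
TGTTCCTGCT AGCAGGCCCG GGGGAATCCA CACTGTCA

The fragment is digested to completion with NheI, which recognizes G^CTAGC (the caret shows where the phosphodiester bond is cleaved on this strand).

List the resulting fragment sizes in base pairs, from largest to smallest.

124, 46, 30, 21, 17 bp

NheI sites (GCTAGC) start at positions 46, 170, 191, 208.
NheI cuts after the first base of each site, so after positions 46, 170, 191, 208.
Linear molecule, 4 cuts → 5 fragments:
  1–46 → 46 bp
  47–170 → 124 bp
  171–191 → 21 bp
  192–208 → 17 bp
  209–238 → 30 bp
Sorted largest to smallest: 124, 46, 30, 21, 17 bp.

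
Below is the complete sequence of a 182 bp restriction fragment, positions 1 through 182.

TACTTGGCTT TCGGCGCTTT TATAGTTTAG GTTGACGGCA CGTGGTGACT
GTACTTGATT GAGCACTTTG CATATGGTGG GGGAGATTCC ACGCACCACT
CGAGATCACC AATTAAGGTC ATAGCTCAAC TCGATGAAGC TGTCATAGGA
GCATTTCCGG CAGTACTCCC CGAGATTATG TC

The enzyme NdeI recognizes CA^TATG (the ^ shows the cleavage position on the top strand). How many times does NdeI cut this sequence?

CATATG occurs starting at position 71.
NdeI cuts at 1 site.

1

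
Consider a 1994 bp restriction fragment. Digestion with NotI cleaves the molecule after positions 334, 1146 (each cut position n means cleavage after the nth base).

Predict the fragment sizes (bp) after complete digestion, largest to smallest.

848, 812, 334 bp

Linear molecule, 2 cuts → 3 fragments:
  334 − 0 = 334 bp
  1146 − 334 = 812 bp
  1994 − 1146 = 848 bp
Sorted largest to smallest: 848, 812, 334 bp.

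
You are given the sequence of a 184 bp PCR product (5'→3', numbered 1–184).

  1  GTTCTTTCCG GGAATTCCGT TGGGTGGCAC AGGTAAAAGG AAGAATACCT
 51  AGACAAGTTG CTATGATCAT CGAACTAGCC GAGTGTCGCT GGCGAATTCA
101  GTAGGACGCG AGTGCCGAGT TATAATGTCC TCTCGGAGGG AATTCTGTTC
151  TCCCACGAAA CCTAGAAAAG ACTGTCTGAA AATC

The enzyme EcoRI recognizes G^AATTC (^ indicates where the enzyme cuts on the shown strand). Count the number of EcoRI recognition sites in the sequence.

3

GAATTC occurs starting at positions 12, 94, 140.
EcoRI cuts at 3 sites.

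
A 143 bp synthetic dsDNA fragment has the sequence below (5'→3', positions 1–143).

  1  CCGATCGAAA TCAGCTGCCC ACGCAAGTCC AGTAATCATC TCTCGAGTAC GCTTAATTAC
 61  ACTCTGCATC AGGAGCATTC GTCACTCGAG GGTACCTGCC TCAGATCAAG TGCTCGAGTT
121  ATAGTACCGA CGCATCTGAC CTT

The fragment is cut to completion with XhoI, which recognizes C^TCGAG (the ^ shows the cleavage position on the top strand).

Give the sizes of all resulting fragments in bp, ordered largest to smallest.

XhoI sites (CTCGAG) start at positions 42, 85, 113.
XhoI cuts after the first base of each site, so after positions 42, 85, 113.
Linear molecule, 3 cuts → 4 fragments:
  1–42 → 42 bp
  43–85 → 43 bp
  86–113 → 28 bp
  114–143 → 30 bp
Sorted largest to smallest: 43, 42, 30, 28 bp.

43, 42, 30, 28 bp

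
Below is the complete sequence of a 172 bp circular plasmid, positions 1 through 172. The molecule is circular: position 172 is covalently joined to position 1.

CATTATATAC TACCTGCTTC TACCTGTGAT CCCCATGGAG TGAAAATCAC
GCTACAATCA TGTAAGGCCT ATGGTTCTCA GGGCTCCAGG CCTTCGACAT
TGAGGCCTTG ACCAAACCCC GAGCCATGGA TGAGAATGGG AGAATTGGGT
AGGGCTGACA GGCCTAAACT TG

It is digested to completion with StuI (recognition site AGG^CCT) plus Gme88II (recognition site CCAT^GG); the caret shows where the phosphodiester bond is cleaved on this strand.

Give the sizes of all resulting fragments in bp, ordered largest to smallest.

StuI sites (AGGCCT) start at positions 65, 88, 103, 160.
StuI cuts after base 3 of each site, so after positions 67, 90, 105, 162.
Gme88II sites (CCATGG) start at positions 33, 124.
Gme88II cuts after base 4 of each site, so after positions 36, 127.
Combined cut positions: 36, 67, 90, 105, 127, 162.
Circular molecule, 6 cuts → 6 fragments:
  37–67 → 31 bp
  68–90 → 23 bp
  91–105 → 15 bp
  106–127 → 22 bp
  128–162 → 35 bp
  163–172 then 1–36 → 10 + 36 = 46 bp
Sorted largest to smallest: 46, 35, 31, 23, 22, 15 bp.

46, 35, 31, 23, 22, 15 bp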